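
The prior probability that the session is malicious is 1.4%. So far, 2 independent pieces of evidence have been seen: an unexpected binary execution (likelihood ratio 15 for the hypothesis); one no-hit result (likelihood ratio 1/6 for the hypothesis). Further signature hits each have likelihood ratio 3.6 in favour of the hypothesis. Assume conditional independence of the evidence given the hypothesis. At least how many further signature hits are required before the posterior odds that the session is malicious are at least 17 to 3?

Prior odds = 0.014/0.986 = 7/493.
Combined Bayes factor of the evidence already in hand = 15 × (1/6) = 2.5.
Odds after that evidence = (7/493) × 2.5 = 35/986.
Target odds = 17/3.
Need 3.6ⁿ ≥ 17/3 ÷ (35/986) = 16762/105.
3.6³ = 46.656 falls short of 16762/105 but 3.6⁴ = 167.9616 reaches it, so n = 4.

4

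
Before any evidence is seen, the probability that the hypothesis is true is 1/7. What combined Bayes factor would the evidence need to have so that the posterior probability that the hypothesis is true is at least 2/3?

12

Prior odds = (1/7)/(6/7) = 1/6.
Target odds = (2/3)/(1/3) = 2.
Required Bayes factor = 2 ÷ (1/6) = 12.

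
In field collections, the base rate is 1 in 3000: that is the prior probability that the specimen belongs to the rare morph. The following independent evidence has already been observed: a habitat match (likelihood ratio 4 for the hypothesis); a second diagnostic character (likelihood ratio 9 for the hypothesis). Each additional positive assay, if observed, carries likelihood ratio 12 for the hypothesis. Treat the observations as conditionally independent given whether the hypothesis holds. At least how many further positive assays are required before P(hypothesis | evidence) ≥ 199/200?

4

Prior odds = (1/3000)/(2999/3000) = 1/2999.
Combined Bayes factor of the evidence already in hand = 4 × 9 = 36.
Odds after that evidence = (1/2999) × 36 = 36/2999.
Target odds = 0.995/0.005 = 199.
Need 12ⁿ ≥ 199 ÷ (36/2999) = 596801/36.
12³ = 1728 falls short of 596801/36 but 12⁴ = 20736 reaches it, so n = 4.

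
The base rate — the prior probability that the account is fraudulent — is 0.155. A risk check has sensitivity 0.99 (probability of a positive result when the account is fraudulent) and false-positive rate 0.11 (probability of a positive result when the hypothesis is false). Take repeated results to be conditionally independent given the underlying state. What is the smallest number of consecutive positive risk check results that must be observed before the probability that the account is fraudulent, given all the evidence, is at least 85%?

2

Prior odds = 0.155/0.845 = 31/169.
Likelihood ratio of a positive result = 0.99/0.11 = 9.
Target posterior odds = 0.85/0.15 = 17/3.
Need (31/169) × 9ⁿ ≥ 17/3, i.e. 9ⁿ ≥ 2873/93.
9¹ = 9 falls short of 2873/93 but 9² = 81 reaches it, so n = 2.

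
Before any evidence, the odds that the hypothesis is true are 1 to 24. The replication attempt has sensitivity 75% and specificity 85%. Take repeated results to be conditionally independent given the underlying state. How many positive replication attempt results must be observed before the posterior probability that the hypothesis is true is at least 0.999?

Prior odds = 1/24.
False-positive rate = 1 − 0.85 = 0.15; likelihood ratio of a positive = 0.75/0.15 = 5.
Target odds: 0.999 ÷ 0.001 = 999.
Require 5ⁿ ≥ 999 ÷ (1/24) = 23976.
5⁶ = 15625 falls short of 23976 but 5⁷ = 78125 reaches it, so n = 7.

7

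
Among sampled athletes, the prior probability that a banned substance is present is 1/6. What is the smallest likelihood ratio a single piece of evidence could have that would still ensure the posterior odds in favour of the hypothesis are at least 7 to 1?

35

Prior odds = (1/6)/(5/6) = 0.2.
Target odds = 7.
Required Bayes factor = 7 ÷ 0.2 = 35.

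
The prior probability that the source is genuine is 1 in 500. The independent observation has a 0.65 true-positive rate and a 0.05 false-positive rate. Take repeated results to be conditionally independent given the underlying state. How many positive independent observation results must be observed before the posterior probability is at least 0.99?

5

Prior odds = 0.002/0.998 = 1/499.
Likelihood ratio of a positive result = 0.65/0.05 = 13.
Target posterior odds = 0.99/0.01 = 99.
Require 13ⁿ ≥ 99 ÷ (1/499) = 49401.
13⁴ = 28561 falls short of 49401 but 13⁵ = 371293 reaches it, so n = 5.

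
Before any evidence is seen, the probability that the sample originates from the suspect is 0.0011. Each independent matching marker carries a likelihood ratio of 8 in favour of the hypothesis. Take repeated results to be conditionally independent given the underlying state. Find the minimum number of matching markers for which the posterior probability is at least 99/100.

6

Prior odds: 0.0011 ÷ 0.9989 = 11/9989.
Likelihood ratio per matching marker = 8.
Target odds: 0.99 ÷ 0.01 = 99.
Need (11/9989) × 8ⁿ ≥ 99, i.e. 8ⁿ ≥ 89901.
8⁵ = 32768 falls short of 89901 but 8⁶ = 262144 reaches it, so n = 6.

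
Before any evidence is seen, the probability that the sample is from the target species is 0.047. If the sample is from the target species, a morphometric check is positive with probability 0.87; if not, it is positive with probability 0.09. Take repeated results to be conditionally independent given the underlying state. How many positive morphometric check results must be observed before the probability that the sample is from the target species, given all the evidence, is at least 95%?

3

Prior odds: 0.047 ÷ 0.953 = 47/953.
Likelihood ratio of a positive = 0.87/0.09 = 29/3.
Target posterior odds = 0.95/0.05 = 19.
Need (47/953) × (29/3)ⁿ ≥ 19, i.e. (29/3)ⁿ ≥ 18107/47.
(29/3)² = 841/9 falls short of 18107/47 but (29/3)³ = 24389/27 reaches it, so n = 3.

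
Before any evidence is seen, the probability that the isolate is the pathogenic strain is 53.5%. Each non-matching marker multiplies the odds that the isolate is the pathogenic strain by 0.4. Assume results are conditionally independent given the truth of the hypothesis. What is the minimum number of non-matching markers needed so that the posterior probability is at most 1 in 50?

Prior odds = 0.535/0.465 = 107/93.
Likelihood ratio per non-matching marker = 0.4.
Target posterior odds = 0.02/0.98 = 1/49.
Require 0.4ⁿ ≤ 1/49 ÷ (107/93) = 93/5243.
0.4⁴ = 0.0256 is still above 93/5243 but 0.4⁵ = 0.01024 is at or below it, so n = 5.

5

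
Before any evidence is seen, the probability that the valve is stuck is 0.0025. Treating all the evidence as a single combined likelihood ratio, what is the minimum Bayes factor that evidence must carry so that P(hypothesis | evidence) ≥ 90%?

Prior odds = 0.0025/0.9975 = 1/399.
Target odds = 0.9/0.1 = 9.
Required Bayes factor = 9 ÷ (1/399) = 3591.

3591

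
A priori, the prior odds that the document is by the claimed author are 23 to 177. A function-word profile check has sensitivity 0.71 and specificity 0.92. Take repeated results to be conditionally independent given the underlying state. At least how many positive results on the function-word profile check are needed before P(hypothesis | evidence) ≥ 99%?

Prior odds = 23/177.
False-positive rate = 1 − 0.92 = 0.08; likelihood ratio of a positive = 0.71/0.08 = 8.875.
Target odds: 0.99 ÷ 0.01 = 99.
Require 8.875ⁿ ≥ 99 ÷ (23/177) = 17523/23.
8.875³ = 357911/512 falls short of 17523/23 but 8.875⁴ = 25411681/4096 reaches it, so n = 4.

4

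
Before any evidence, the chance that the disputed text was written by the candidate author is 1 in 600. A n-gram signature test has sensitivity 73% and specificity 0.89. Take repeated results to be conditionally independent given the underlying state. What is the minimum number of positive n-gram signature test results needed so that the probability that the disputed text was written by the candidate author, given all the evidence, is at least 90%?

5

Prior odds: (1/600) ÷ (599/600) = 1/599.
False-positive rate = 1 − 0.89 = 0.11; likelihood ratio of a positive = 0.73/0.11 = 73/11.
Target odds: 0.9 ÷ 0.1 = 9.
Require (73/11)ⁿ ≥ 9 ÷ (1/599) = 5391.
(73/11)⁴ = 28398241/14641 falls short of 5391 but (73/11)⁵ ≈12872.1 reaches it, so n = 5.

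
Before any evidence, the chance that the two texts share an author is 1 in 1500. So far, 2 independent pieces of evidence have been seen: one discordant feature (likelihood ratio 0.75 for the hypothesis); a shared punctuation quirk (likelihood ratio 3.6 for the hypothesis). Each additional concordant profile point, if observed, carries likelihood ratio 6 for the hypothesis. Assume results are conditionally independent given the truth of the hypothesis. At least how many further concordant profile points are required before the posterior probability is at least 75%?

5

Prior odds = (1/1500)/(1499/1500) = 1/1499.
Combined Bayes factor of the evidence already in hand = 0.75 × 3.6 = 2.7.
Odds after that evidence = (1/1499) × 2.7 = 27/14990.
Target odds = 0.75/0.25 = 3.
Need 6ⁿ ≥ 3 ÷ (27/14990) = 14990/9.
6⁴ = 1296 falls short of 14990/9 but 6⁵ = 7776 reaches it, so n = 5.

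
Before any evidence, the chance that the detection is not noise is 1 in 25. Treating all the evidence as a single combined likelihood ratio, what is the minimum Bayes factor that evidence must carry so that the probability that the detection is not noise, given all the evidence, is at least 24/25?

Prior odds = 0.04/0.96 = 1/24.
Target odds = 0.96/0.04 = 24.
Required Bayes factor = 24 ÷ (1/24) = 576.

576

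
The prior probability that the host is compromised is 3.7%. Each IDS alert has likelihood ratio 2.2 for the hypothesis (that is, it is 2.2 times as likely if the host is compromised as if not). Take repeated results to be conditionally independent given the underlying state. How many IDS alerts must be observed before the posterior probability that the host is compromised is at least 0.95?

8

Prior odds: 0.037 ÷ 0.963 = 37/963.
Likelihood ratio per IDS alert = 2.2.
Target odds: 0.95 ÷ 0.05 = 19.
Require 2.2ⁿ ≥ 19 ÷ (37/963) = 18297/37.
2.2⁷ = 19487171/78125 falls short of 18297/37 but 2.2⁸ = 214358881/390625 reaches it, so n = 8.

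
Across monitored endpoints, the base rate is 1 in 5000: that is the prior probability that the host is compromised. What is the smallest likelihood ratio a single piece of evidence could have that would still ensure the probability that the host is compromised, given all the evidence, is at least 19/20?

94981

Prior odds = 0.0002/0.9998 = 1/4999.
Target odds = 0.95/0.05 = 19.
Required Bayes factor = 19 ÷ (1/4999) = 94981.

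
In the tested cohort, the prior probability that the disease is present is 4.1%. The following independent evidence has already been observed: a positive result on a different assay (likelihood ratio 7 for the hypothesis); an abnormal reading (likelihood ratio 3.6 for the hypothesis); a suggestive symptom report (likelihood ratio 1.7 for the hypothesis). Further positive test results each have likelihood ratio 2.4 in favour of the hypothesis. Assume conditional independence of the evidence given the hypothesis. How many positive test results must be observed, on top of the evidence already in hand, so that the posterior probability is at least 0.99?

Prior odds = 0.041/0.959 = 41/959.
Combined Bayes factor of the evidence already in hand = 7 × 3.6 × 1.7 = 42.84.
Odds after that evidence = (41/959) × 42.84 = 6273/3425.
Target odds = 0.99/0.01 = 99.
Need 2.4ⁿ ≥ 99 ÷ (6273/3425) = 37675/697.
2.4⁴ = 33.1776 falls short of 37675/697 but 2.4⁵ = 79.62624 reaches it, so n = 5.

5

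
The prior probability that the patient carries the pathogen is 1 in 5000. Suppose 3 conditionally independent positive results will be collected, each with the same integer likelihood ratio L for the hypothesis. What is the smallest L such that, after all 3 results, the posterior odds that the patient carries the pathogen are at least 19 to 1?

Prior odds = 0.0002/0.9998 = 1/4999.
Target odds = 19.
Need L³ ≥ 19 ÷ (1/4999) = 94981.
45³ = 91125 < 94981 ≤ 97336 = 46³, so L = 46.

46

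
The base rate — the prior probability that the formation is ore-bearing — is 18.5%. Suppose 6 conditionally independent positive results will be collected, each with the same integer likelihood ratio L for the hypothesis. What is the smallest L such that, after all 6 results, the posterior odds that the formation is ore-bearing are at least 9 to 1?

2

Prior odds = 0.185/0.815 = 37/163.
Target odds = 9.
Need L⁶ ≥ 9 ÷ (37/163) = 1467/37.
1⁶ = 1 < 1467/37 ≤ 64 = 2⁶, so L = 2.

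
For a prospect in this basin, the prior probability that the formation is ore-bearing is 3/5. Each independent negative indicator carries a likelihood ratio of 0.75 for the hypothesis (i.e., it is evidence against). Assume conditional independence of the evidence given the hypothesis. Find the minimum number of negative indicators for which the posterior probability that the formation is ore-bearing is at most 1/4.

Prior odds: 0.6 ÷ 0.4 = 1.5.
Likelihood ratio per negative indicator = 0.75.
Target odds: 0.25 ÷ 0.75 = 1/3.
Need 1.5 × 0.75ⁿ ≤ 1/3, i.e. 0.75ⁿ ≤ 2/9.
0.75⁵ = 243/1024 is still above 2/9 but 0.75⁶ = 729/4096 is at or below it, so n = 6.

6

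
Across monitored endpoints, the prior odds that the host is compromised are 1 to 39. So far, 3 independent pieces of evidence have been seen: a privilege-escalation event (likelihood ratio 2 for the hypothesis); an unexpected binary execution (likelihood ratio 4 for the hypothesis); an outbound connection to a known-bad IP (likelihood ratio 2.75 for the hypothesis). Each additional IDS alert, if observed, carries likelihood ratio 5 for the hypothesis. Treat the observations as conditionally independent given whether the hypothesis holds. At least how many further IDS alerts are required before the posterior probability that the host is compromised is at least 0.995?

4

Prior odds = 1/39.
Combined Bayes factor of the evidence already in hand = 2 × 4 × 2.75 = 22.
Odds after that evidence = (1/39) × 22 = 22/39.
Target odds = 0.995/0.005 = 199.
Need 5ⁿ ≥ 199 ÷ (22/39) = 7761/22.
5³ = 125 falls short of 7761/22 but 5⁴ = 625 reaches it, so n = 4.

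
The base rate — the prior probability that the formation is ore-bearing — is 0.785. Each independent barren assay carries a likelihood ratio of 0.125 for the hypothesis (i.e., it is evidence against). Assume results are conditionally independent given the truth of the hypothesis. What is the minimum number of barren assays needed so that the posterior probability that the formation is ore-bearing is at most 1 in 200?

4

Prior odds = 0.785/0.215 = 157/43.
Likelihood ratio per barren assay = 0.125.
Target odds: 0.005 ÷ 0.995 = 1/199.
Require 0.125ⁿ ≤ 1/199 ÷ (157/43) = 43/31243.
0.125³ = 0.001953125 is still above 43/31243 but 0.125⁴ = 1/4096 is at or below it, so n = 4.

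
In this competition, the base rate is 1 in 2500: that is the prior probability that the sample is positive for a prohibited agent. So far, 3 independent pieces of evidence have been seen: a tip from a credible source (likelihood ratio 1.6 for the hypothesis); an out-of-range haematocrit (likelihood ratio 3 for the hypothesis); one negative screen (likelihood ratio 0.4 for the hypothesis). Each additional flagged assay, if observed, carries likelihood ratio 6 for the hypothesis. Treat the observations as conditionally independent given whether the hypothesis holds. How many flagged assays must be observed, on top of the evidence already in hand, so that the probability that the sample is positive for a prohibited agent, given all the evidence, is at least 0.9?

Prior odds = 0.0004/0.9996 = 1/2499.
Combined Bayes factor of the evidence already in hand = 1.6 × 3 × 0.4 = 1.92.
Odds after that evidence = (1/2499) × 1.92 = 16/20825.
Target odds = 0.9/0.1 = 9.
Need 6ⁿ ≥ 9 ÷ (16/20825) = 11714.0625.
6⁵ = 7776 falls short of 11714.0625 but 6⁶ = 46656 reaches it, so n = 6.

6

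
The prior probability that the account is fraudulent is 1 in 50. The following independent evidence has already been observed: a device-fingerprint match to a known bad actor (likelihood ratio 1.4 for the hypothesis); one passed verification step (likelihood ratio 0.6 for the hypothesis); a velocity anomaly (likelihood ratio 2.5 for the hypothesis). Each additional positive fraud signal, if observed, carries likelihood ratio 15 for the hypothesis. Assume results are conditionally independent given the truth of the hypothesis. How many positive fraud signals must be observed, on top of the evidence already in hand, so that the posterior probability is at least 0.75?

2

Prior odds = 0.02/0.98 = 1/49.
Combined Bayes factor of the evidence already in hand = 1.4 × 0.6 × 2.5 = 2.1.
Odds after that evidence = (1/49) × 2.1 = 3/70.
Target odds = 0.75/0.25 = 3.
Need 15ⁿ ≥ 3 ÷ (3/70) = 70.
15¹ = 15 falls short of 70 but 15² = 225 reaches it, so n = 2.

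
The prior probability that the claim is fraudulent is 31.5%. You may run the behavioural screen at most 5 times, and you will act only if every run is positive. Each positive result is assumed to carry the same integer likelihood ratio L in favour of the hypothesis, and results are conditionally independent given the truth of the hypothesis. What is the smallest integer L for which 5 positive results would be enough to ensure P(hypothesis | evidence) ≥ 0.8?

2

Prior odds = 0.315/0.685 = 63/137.
Target odds = 0.8/0.2 = 4.
Need L⁵ ≥ 4 ÷ (63/137) = 548/63.
1⁵ = 1 < 548/63 ≤ 32 = 2⁵, so L = 2.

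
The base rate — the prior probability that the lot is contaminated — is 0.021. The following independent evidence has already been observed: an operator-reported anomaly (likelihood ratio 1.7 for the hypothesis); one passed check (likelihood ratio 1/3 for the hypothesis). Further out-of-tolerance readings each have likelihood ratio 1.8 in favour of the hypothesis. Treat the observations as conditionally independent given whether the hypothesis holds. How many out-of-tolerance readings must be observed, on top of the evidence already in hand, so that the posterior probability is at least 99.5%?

17

Prior odds = 0.021/0.979 = 21/979.
Combined Bayes factor of the evidence already in hand = 1.7 × (1/3) = 17/30.
Odds after that evidence = (21/979) × 17/30 = 119/9790.
Target odds = 0.995/0.005 = 199.
Need 1.8ⁿ ≥ 199 ÷ (119/9790) = 1948210/119.
1.8¹⁶ ≈12144 falls short of 1948210/119 but 1.8¹⁷ ≈21859.1 reaches it, so n = 17.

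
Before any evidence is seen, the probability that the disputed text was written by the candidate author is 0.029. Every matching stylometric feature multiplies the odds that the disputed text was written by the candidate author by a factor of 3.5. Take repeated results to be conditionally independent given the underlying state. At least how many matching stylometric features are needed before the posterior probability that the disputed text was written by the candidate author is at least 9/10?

5

Prior odds = 0.029/0.971 = 29/971.
Likelihood ratio per matching stylometric feature = 3.5.
Target posterior odds = 0.9/0.1 = 9.
Require 3.5ⁿ ≥ 9 ÷ (29/971) = 8739/29.
3.5⁴ = 150.0625 falls short of 8739/29 but 3.5⁵ = 525.21875 reaches it, so n = 5.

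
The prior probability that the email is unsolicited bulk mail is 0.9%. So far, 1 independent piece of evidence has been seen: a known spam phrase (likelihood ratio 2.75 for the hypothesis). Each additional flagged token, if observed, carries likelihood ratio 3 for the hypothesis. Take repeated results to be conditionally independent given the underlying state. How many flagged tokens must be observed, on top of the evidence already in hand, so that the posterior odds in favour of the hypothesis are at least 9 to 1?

6

Prior odds = 0.009/0.991 = 9/991.
Bayes factor of the evidence already in hand = 2.75.
Odds after that evidence = (9/991) × 2.75 = 99/3964.
Target odds = 9.
Need 3ⁿ ≥ 9 ÷ (99/3964) = 3964/11.
3⁵ = 243 falls short of 3964/11 but 3⁶ = 729 reaches it, so n = 6.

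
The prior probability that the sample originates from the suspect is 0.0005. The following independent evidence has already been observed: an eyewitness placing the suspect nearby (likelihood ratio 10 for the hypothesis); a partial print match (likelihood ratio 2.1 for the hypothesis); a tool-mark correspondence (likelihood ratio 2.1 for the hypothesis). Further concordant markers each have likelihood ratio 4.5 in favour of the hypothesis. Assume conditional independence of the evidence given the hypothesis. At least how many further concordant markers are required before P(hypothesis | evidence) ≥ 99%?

Prior odds = 0.0005/0.9995 = 1/1999.
Combined Bayes factor of the evidence already in hand = 10 × 2.1 × 2.1 = 44.1.
Odds after that evidence = (1/1999) × 44.1 = 441/19990.
Target odds = 0.99/0.01 = 99.
Need 4.5ⁿ ≥ 99 ÷ (441/19990) = 219890/49.
4.5⁵ = 1845.28125 falls short of 219890/49 but 4.5⁶ = 8303.765625 reaches it, so n = 6.

6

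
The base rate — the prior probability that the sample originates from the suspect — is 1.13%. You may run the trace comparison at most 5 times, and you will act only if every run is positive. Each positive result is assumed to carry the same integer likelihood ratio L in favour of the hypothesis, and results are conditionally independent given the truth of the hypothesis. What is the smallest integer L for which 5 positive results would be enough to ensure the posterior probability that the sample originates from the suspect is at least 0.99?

Prior odds = 0.0113/0.9887 = 113/9887.
Target odds = 0.99/0.01 = 99.
Need L⁵ ≥ 99 ÷ (113/9887) = 978813/113.
6⁵ = 7776 < 978813/113 ≤ 16807 = 7⁵, so L = 7.

7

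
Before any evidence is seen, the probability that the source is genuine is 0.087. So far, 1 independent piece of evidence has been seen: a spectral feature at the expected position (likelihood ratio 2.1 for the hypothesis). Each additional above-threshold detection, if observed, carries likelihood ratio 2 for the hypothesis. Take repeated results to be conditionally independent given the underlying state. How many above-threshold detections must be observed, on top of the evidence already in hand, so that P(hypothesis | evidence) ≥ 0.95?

Prior odds = 0.087/0.913 = 87/913.
Bayes factor of the evidence already in hand = 2.1.
Odds after that evidence = (87/913) × 2.1 = 1827/9130.
Target odds = 0.95/0.05 = 19.
Need 2ⁿ ≥ 19 ÷ (1827/9130) = 173470/1827.
2⁶ = 64 falls short of 173470/1827 but 2⁷ = 128 reaches it, so n = 7.

7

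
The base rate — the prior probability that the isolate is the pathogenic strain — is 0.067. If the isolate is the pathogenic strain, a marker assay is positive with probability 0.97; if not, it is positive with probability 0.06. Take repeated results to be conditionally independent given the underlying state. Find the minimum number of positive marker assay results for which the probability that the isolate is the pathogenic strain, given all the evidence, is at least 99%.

Prior odds = 0.067/0.933 = 67/933.
Likelihood ratio of a positive = 0.97/0.06 = 97/6.
Target posterior odds = 0.99/0.01 = 99.
Require (97/6)ⁿ ≥ 99 ÷ (67/933) = 92367/67.
(97/6)² = 9409/36 falls short of 92367/67 but (97/6)³ = 912673/216 reaches it, so n = 3.

3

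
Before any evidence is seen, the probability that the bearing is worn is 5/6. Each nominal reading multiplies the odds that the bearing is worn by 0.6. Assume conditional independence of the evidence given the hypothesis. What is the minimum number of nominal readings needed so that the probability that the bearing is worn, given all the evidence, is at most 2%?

11

Prior odds = (5/6)/(1/6) = 5.
Likelihood ratio per nominal reading = 0.6.
Target odds: 0.02 ÷ 0.98 = 1/49.
Need 5 × 0.6ⁿ ≤ 1/49, i.e. 0.6ⁿ ≤ 1/245.
0.6¹⁰ = 59049/9765625 is still above 1/245 but 0.6¹¹ = 177147/48828125 is at or below it, so n = 11.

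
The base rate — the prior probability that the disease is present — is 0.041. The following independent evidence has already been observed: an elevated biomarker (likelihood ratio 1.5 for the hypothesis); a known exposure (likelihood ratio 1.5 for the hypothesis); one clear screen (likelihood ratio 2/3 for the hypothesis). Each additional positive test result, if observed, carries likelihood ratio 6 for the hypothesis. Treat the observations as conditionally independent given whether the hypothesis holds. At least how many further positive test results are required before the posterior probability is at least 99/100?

Prior odds = 0.041/0.959 = 41/959.
Combined Bayes factor of the evidence already in hand = 1.5 × 1.5 × (2/3) = 1.5.
Odds after that evidence = (41/959) × 1.5 = 123/1918.
Target odds = 0.99/0.01 = 99.
Need 6ⁿ ≥ 99 ÷ (123/1918) = 63294/41.
6⁴ = 1296 falls short of 63294/41 but 6⁵ = 7776 reaches it, so n = 5.

5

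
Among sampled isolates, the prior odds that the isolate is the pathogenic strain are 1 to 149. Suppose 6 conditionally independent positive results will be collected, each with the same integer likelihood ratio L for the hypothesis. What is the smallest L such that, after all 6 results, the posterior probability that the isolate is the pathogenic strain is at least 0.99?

5

Prior odds = 1/149.
Target odds = 0.99/0.01 = 99.
Need L⁶ ≥ 99 ÷ (1/149) = 14751.
4⁶ = 4096 < 14751 ≤ 15625 = 5⁶, so L = 5.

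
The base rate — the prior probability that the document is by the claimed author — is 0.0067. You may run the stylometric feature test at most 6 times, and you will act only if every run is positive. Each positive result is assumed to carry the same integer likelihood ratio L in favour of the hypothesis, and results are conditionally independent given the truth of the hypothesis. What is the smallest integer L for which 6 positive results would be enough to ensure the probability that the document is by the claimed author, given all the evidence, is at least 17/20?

Prior odds = 0.0067/0.9933 = 67/9933.
Target odds = 0.85/0.15 = 17/3.
Need L⁶ ≥ 17/3 ÷ (67/9933) = 56287/67.
3⁶ = 729 < 56287/67 ≤ 4096 = 4⁶, so L = 4.

4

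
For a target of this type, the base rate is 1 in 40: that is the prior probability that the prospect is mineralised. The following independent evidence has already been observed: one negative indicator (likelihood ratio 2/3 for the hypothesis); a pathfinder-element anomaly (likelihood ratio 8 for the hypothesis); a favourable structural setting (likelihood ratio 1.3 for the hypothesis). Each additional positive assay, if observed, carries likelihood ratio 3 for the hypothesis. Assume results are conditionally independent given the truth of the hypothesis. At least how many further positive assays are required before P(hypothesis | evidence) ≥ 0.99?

6

Prior odds = 0.025/0.975 = 1/39.
Combined Bayes factor of the evidence already in hand = (2/3) × 8 × 1.3 = 104/15.
Odds after that evidence = (1/39) × 104/15 = 8/45.
Target odds = 0.99/0.01 = 99.
Need 3ⁿ ≥ 99 ÷ (8/45) = 556.875.
3⁵ = 243 falls short of 556.875 but 3⁶ = 729 reaches it, so n = 6.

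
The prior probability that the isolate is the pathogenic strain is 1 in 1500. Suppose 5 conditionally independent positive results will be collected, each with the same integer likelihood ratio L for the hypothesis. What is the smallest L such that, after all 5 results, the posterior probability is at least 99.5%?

13

Prior odds = (1/1500)/(1499/1500) = 1/1499.
Target odds = 0.995/0.005 = 199.
Need L⁵ ≥ 199 ÷ (1/1499) = 298301.
12⁵ = 248832 < 298301 ≤ 371293 = 13⁵, so L = 13.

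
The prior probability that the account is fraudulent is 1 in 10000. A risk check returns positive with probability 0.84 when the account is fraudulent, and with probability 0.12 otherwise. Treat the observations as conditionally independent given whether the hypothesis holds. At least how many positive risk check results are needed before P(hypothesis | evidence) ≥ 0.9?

6

Prior odds: 0.0001 ÷ 0.9999 = 1/9999.
Likelihood ratio of a positive result = 0.84/0.12 = 7.
Target odds: 0.9 ÷ 0.1 = 9.
Require 7ⁿ ≥ 9 ÷ (1/9999) = 89991.
7⁵ = 16807 falls short of 89991 but 7⁶ = 117649 reaches it, so n = 6.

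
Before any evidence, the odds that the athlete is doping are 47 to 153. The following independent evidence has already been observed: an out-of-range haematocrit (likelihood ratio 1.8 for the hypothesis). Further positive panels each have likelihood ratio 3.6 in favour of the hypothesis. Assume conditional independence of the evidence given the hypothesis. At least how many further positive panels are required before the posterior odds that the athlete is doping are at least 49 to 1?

4

Prior odds = 47/153.
Bayes factor of the evidence already in hand = 1.8.
Odds after that evidence = (47/153) × 1.8 = 47/85.
Target odds = 49.
Need 3.6ⁿ ≥ 49 ÷ (47/85) = 4165/47.
3.6³ = 46.656 falls short of 4165/47 but 3.6⁴ = 167.9616 reaches it, so n = 4.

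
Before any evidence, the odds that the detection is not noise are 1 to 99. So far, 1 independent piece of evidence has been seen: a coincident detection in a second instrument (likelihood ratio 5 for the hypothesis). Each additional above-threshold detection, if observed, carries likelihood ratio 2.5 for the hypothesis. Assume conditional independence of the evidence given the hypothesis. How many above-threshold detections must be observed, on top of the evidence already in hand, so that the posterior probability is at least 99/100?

9

Prior odds = 1/99.
Bayes factor of the evidence already in hand = 5.
Odds after that evidence = (1/99) × 5 = 5/99.
Target odds = 0.99/0.01 = 99.
Need 2.5ⁿ ≥ 99 ÷ (5/99) = 1960.2.
2.5⁸ = 390625/256 falls short of 1960.2 but 2.5⁹ = 1953125/512 reaches it, so n = 9.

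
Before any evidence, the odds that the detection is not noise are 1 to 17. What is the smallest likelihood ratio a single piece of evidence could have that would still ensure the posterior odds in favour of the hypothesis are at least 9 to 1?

153

Prior odds = 1/17.
Target odds = 9.
Required Bayes factor = 9 ÷ (1/17) = 153.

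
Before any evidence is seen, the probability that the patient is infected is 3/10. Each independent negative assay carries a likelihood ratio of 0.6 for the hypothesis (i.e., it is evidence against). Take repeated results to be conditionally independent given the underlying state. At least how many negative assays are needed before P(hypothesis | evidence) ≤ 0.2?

Prior odds: 0.3 ÷ 0.7 = 3/7.
Likelihood ratio per negative assay = 0.6.
Target posterior odds = 0.2/0.8 = 0.25.
Require 0.6ⁿ ≤ 0.25 ÷ (3/7) = 7/12.
0.6¹ = 0.6 is still above 7/12 but 0.6² = 0.36 is at or below it, so n = 2.

2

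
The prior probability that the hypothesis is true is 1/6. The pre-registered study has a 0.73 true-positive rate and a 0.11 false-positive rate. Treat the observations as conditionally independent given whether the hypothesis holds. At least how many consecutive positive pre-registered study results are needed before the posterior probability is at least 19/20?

3

Prior odds = (1/6)/(5/6) = 0.2.
Likelihood ratio of a positive result = 0.73/0.11 = 73/11.
Target posterior odds = 0.95/0.05 = 19.
Need 0.2 × (73/11)ⁿ ≥ 19, i.e. (73/11)ⁿ ≥ 95.
(73/11)² = 5329/121 falls short of 95 but (73/11)³ = 389017/1331 reaches it, so n = 3.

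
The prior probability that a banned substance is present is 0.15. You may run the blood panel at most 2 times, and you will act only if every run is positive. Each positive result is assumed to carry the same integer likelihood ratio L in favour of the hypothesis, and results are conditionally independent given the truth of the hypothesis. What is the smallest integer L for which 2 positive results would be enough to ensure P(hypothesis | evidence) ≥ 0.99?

24

Prior odds = 0.15/0.85 = 3/17.
Target odds = 0.99/0.01 = 99.
Need L² ≥ 99 ÷ (3/17) = 561.
23² = 529 < 561 ≤ 576 = 24², so L = 24.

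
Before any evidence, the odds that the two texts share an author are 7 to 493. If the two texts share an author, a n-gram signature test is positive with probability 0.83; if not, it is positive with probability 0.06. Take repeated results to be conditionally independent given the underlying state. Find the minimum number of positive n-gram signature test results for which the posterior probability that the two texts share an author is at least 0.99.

Prior odds = 7/493.
Likelihood ratio of a positive = 0.83/0.06 = 83/6.
Target odds: 0.99 ÷ 0.01 = 99.
Need (7/493) × (83/6)ⁿ ≥ 99, i.e. (83/6)ⁿ ≥ 48807/7.
(83/6)³ = 571787/216 falls short of 48807/7 but (83/6)⁴ = 47458321/1296 reaches it, so n = 4.

4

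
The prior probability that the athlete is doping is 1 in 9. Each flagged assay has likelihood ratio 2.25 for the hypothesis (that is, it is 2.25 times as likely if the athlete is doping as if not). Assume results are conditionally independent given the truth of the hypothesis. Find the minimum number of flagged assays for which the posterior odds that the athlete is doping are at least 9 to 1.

Prior odds: (1/9) ÷ (8/9) = 0.125.
Likelihood ratio per flagged assay = 2.25.
Target odds = 9.
Need 0.125 × 2.25ⁿ ≥ 9, i.e. 2.25ⁿ ≥ 72.
2.25⁵ = 59049/1024 falls short of 72 but 2.25⁶ = 531441/4096 reaches it, so n = 6.

6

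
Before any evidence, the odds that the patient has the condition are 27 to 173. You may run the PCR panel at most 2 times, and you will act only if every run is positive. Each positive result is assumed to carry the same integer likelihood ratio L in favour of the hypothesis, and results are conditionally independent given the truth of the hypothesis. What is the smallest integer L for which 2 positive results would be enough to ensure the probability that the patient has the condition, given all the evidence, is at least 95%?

12

Prior odds = 27/173.
Target odds = 0.95/0.05 = 19.
Need L² ≥ 19 ÷ (27/173) = 3287/27.
11² = 121 < 3287/27 ≤ 144 = 12², so L = 12.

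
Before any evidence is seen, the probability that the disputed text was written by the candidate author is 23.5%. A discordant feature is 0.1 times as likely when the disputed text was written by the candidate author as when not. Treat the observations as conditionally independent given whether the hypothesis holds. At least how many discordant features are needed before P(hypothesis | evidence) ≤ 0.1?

Prior odds: 0.235 ÷ 0.765 = 47/153.
Likelihood ratio per discordant feature = 0.1.
Target odds: 0.1 ÷ 0.9 = 1/9.
Require 0.1ⁿ ≤ 1/9 ÷ (47/153) = 17/47.
0.1¹ = 0.1, which is already at or below the required 17/47; so n = 1.

1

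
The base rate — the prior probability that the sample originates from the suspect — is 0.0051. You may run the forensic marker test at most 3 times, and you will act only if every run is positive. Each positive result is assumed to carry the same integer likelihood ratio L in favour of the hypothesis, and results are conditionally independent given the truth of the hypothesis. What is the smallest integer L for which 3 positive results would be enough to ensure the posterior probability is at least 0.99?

27

Prior odds = 0.0051/0.9949 = 51/9949.
Target odds = 0.99/0.01 = 99.
Need L³ ≥ 99 ÷ (51/9949) = 328317/17.
26³ = 17576 < 328317/17 ≤ 19683 = 27³, so L = 27.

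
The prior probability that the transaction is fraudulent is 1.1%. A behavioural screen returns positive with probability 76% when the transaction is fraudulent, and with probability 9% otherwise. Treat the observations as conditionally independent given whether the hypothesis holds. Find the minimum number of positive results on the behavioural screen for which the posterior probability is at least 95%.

Prior odds = 0.011/0.989 = 11/989.
Likelihood ratio of a positive result = 0.76/0.09 = 76/9.
Target posterior odds = 0.95/0.05 = 19.
Need (11/989) × (76/9)ⁿ ≥ 19, i.e. (76/9)ⁿ ≥ 18791/11.
(76/9)³ = 438976/729 falls short of 18791/11 but (76/9)⁴ = 33362176/6561 reaches it, so n = 4.

4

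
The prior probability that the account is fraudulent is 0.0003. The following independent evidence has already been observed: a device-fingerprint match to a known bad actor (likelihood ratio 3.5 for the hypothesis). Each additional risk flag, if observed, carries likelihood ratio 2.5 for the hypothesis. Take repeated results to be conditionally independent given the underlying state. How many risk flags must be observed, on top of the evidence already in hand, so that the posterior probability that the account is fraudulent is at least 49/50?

12

Prior odds = 0.0003/0.9997 = 3/9997.
Bayes factor of the evidence already in hand = 3.5.
Odds after that evidence = (3/9997) × 3.5 = 21/19994.
Target odds = 0.98/0.02 = 49.
Need 2.5ⁿ ≥ 49 ÷ (21/19994) = 139958/3.
2.5¹¹ = 48828125/2048 falls short of 139958/3 but 2.5¹² = 244140625/4096 reaches it, so n = 12.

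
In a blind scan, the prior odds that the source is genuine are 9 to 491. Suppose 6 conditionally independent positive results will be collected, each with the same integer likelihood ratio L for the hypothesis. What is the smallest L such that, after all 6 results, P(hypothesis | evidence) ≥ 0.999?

Prior odds = 9/491.
Target odds = 0.999/0.001 = 999.
Need L⁶ ≥ 999 ÷ (9/491) = 54501.
6⁶ = 46656 < 54501 ≤ 117649 = 7⁶, so L = 7.

7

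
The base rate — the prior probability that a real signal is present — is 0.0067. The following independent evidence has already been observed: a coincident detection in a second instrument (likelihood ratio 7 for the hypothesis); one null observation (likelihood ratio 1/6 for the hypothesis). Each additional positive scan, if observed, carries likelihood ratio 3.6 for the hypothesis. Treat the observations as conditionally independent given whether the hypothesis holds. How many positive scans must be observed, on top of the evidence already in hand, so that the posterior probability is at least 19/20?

7

Prior odds = 0.0067/0.9933 = 67/9933.
Combined Bayes factor of the evidence already in hand = 7 × (1/6) = 7/6.
Odds after that evidence = (67/9933) × 7/6 = 67/8514.
Target odds = 0.95/0.05 = 19.
Need 3.6ⁿ ≥ 19 ÷ (67/8514) = 161766/67.
3.6⁶ = 34012224/15625 falls short of 161766/67 but 3.6⁷ = 612220032/78125 reaches it, so n = 7.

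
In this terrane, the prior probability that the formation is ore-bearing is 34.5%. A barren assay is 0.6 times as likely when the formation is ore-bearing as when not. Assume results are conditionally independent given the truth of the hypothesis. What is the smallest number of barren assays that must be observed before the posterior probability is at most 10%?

Prior odds = 0.345/0.655 = 69/131.
Likelihood ratio per barren assay = 0.6.
Target posterior odds = 0.1/0.9 = 1/9.
Require 0.6ⁿ ≤ 1/9 ÷ (69/131) = 131/621.
0.6³ = 0.216 is still above 131/621 but 0.6⁴ = 0.1296 is at or below it, so n = 4.

4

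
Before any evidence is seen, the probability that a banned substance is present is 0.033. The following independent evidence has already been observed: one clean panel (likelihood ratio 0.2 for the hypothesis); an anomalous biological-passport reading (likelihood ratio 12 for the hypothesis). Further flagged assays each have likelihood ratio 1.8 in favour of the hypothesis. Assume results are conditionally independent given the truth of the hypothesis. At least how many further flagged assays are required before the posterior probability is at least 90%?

Prior odds = 0.033/0.967 = 33/967.
Combined Bayes factor of the evidence already in hand = 0.2 × 12 = 2.4.
Odds after that evidence = (33/967) × 2.4 = 396/4835.
Target odds = 0.9/0.1 = 9.
Need 1.8ⁿ ≥ 9 ÷ (396/4835) = 4835/44.
1.8⁷ = 4782969/78125 falls short of 4835/44 but 1.8⁸ = 43046721/390625 reaches it, so n = 8.

8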